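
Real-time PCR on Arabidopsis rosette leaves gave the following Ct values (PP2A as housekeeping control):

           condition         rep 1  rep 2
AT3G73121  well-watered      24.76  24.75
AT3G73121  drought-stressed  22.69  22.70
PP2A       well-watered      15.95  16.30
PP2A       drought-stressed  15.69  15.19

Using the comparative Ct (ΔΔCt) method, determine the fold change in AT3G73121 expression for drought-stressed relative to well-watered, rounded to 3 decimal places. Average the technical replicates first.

2.594

Mean Ct: AT3G73121 well-watered 24.755; AT3G73121 drought-stressed 22.695; PP2A well-watered 16.125; PP2A drought-stressed 15.440
ΔCt(well-watered) = 24.755 − 16.125 = 8.630
ΔCt(drought-stressed) = 22.695 − 15.440 = 7.255
ΔΔCt = 7.255 − 8.630 = -1.375
Fold change = 2^(−(-1.375)) = 2^1.375 = 2.5937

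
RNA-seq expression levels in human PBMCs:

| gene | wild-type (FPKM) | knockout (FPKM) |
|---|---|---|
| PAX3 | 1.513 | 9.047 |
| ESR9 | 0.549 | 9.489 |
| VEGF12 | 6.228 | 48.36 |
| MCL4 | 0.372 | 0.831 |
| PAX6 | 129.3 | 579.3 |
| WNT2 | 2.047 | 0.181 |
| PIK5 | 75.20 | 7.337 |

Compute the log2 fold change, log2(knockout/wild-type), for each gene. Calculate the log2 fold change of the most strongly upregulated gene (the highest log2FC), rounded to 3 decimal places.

4.111

log2(9.047/1.513) = 2.580  (PAX3)
log2(9.489/0.549) = 4.111  (ESR9)
log2(48.36/6.228) = 2.957  (VEGF12)
log2(0.831/0.372) = 1.160  (MCL4)
log2(579.3/129.3) = 2.164  (PAX6)
log2(0.181/2.047) = -3.499  (WNT2)
log2(7.337/75.20) = -3.357  (PIK5)
ESR9 is most strongly upregulated.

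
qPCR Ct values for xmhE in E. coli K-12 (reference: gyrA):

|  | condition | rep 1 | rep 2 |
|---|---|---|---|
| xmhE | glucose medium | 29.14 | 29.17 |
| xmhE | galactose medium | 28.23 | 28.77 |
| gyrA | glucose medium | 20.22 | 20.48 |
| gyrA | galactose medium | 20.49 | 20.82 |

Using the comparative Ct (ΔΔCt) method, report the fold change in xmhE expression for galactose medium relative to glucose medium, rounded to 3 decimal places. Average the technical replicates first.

1.945

Mean Ct: xmhE glucose medium 29.155; xmhE galactose medium 28.500; gyrA glucose medium 20.350; gyrA galactose medium 20.655
ΔCt(glucose medium) = 29.155 − 20.350 = 8.805
ΔCt(galactose medium) = 28.500 − 20.655 = 7.845
ΔΔCt = 7.845 − 8.805 = -0.960
Fold change = 2^(−(-0.960)) = 2^0.960 = 1.9453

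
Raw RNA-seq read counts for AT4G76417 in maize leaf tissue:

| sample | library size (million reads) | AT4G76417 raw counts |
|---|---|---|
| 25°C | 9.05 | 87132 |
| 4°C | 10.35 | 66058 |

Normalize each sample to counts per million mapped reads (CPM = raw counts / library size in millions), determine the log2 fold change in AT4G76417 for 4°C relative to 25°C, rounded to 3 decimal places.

-0.593

CPM(25°C) = 87132 / 9.05 = 9627.8453
CPM(4°C) = 66058 / 10.35 = 6382.4155
Fold change = 6382.4155 / 9627.8453 = 0.66291
log2(0.66291) = -0.5931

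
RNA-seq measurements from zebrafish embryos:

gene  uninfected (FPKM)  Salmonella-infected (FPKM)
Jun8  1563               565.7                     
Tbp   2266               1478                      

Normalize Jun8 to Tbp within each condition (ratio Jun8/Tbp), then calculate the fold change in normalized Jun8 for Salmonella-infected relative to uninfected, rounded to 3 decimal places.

Jun8/Tbp (uninfected) = 1563 / 2266 = 0.68976
Jun8/Tbp (Salmonella-infected) = 565.7 / 1478 = 0.38275
Fold change = 0.38275 / 0.68976 = 0.5549

0.555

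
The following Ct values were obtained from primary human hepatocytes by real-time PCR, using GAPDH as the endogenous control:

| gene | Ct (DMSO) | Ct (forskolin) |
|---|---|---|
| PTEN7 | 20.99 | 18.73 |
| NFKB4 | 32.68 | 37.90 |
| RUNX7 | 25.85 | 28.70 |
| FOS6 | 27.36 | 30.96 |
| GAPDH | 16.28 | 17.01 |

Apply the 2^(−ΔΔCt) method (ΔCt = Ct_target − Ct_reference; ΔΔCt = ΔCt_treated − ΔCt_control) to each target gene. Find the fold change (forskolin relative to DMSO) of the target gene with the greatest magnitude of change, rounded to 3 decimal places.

0.045

PTEN7: ΔΔCt = (18.73−17.01) − (20.99−16.28) = 1.72 − 4.71 = -2.99; fold change = 2^2.99 = 7.945
NFKB4: ΔΔCt = (37.90−17.01) − (32.68−16.28) = 20.89 − 16.40 = 4.49; fold change = 2^-4.49 = 0.045
RUNX7: ΔΔCt = (28.70−17.01) − (25.85−16.28) = 11.69 − 9.57 = 2.12; fold change = 2^-2.12 = 0.230
FOS6: ΔΔCt = (30.96−17.01) − (27.36−16.28) = 13.95 − 11.08 = 2.87; fold change = 2^-2.87 = 0.137
NFKB4 has the largest |ΔΔCt| = 4.49.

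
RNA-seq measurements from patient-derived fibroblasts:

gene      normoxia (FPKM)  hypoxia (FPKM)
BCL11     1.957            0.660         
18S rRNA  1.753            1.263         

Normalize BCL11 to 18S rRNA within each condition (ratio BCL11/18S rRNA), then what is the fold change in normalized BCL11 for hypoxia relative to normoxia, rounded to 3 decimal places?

BCL11/18S rRNA (normoxia) = 1.957 / 1.753 = 1.1164
BCL11/18S rRNA (hypoxia) = 0.660 / 1.263 = 0.52257
Fold change = 0.52257 / 1.1164 = 0.4681

0.468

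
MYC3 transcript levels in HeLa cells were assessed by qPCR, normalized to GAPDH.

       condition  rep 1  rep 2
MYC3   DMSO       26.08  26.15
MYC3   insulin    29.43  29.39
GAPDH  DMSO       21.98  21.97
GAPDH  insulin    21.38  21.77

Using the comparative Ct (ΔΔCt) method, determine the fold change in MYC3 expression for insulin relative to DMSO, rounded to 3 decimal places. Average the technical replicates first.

Mean Ct: MYC3 DMSO 26.115; MYC3 insulin 29.410; GAPDH DMSO 21.975; GAPDH insulin 21.575
ΔCt(DMSO) = 26.115 − 21.975 = 4.140
ΔCt(insulin) = 29.410 − 21.575 = 7.835
ΔΔCt = 7.835 − 4.140 = 3.695
Fold change = 2^(−3.695) = 0.0772

0.077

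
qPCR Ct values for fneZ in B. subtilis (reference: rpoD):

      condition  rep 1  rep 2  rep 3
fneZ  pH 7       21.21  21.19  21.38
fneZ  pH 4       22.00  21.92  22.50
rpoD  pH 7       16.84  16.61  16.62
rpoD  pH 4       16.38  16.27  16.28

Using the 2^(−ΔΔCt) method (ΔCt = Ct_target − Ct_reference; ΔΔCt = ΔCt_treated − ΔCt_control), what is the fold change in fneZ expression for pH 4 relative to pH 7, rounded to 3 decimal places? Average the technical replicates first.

Mean Ct: fneZ pH 7 21.260; fneZ pH 4 22.140; rpoD pH 7 16.690; rpoD pH 4 16.310
ΔCt(pH 7) = 21.260 − 16.690 = 4.570
ΔCt(pH 4) = 22.140 − 16.310 = 5.830
ΔΔCt = 5.830 − 4.570 = 1.260
Fold change = 2^(−1.260) = 0.4175

0.418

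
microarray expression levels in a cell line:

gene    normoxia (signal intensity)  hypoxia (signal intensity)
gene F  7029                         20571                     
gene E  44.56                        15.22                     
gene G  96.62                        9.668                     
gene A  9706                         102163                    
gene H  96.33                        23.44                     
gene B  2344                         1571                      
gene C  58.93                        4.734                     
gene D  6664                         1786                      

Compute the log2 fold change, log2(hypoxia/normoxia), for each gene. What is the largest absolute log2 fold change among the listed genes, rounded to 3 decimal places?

3.638

log2(20571/7029) = 1.549  (gene F)
log2(15.22/44.56) = -1.550  (gene E)
log2(9.668/96.62) = -3.321  (gene G)
log2(102163/9706) = 3.396  (gene A)
log2(23.44/96.33) = -2.039  (gene H)
log2(1571/2344) = -0.577  (gene B)
log2(4.734/58.93) = -3.638  (gene C)
log2(1786/6664) = -1.900  (gene D)
The largest magnitude belongs to gene C.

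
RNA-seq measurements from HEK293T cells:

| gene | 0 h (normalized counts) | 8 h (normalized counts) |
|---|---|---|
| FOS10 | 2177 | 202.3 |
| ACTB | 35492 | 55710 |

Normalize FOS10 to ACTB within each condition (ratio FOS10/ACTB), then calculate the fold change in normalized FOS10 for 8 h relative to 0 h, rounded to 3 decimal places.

0.059

FOS10/ACTB (0 h) = 2177 / 35492 = 0.061338
FOS10/ACTB (8 h) = 202.3 / 55710 = 0.0036313
Fold change = 0.0036313 / 0.061338 = 0.0592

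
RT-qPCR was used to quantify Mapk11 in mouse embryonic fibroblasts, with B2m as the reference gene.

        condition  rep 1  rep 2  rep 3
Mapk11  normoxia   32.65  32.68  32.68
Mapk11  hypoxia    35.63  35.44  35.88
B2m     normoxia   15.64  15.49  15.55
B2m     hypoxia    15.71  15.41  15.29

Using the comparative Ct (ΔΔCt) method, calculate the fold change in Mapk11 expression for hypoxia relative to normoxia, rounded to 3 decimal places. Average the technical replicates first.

0.119

Mean Ct: Mapk11 normoxia 32.670; Mapk11 hypoxia 35.650; B2m normoxia 15.560; B2m hypoxia 15.470
ΔCt(normoxia) = 32.670 − 15.560 = 17.110
ΔCt(hypoxia) = 35.650 − 15.470 = 20.180
ΔΔCt = 20.180 − 17.110 = 3.070
Fold change = 2^(−3.070) = 0.1191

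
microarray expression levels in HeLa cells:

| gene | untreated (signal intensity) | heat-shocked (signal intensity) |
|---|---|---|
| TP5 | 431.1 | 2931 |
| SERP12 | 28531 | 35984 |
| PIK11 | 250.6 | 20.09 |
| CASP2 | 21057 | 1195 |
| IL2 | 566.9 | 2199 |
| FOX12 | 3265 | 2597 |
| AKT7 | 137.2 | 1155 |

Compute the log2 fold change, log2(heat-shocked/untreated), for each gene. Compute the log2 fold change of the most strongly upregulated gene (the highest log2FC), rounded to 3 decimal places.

log2(2931/431.1) = 2.765  (TP5)
log2(35984/28531) = 0.335  (SERP12)
log2(20.09/250.6) = -3.641  (PIK11)
log2(1195/21057) = -4.139  (CASP2)
log2(2199/566.9) = 1.956  (IL2)
log2(2597/3265) = -0.330  (FOX12)
log2(1155/137.2) = 3.074  (AKT7)
AKT7 is most strongly upregulated.

3.074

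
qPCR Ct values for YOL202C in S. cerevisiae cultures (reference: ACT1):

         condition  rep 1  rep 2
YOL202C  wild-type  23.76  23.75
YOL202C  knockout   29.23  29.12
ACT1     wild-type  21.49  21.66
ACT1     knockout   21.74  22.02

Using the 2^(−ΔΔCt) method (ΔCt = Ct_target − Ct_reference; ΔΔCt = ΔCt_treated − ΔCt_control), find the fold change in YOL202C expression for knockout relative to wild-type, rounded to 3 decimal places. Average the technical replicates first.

0.029

Mean Ct: YOL202C wild-type 23.755; YOL202C knockout 29.175; ACT1 wild-type 21.575; ACT1 knockout 21.880
ΔCt(wild-type) = 23.755 − 21.575 = 2.180
ΔCt(knockout) = 29.175 − 21.880 = 7.295
ΔΔCt = 7.295 − 2.180 = 5.115
Fold change = 2^(−5.115) = 0.0289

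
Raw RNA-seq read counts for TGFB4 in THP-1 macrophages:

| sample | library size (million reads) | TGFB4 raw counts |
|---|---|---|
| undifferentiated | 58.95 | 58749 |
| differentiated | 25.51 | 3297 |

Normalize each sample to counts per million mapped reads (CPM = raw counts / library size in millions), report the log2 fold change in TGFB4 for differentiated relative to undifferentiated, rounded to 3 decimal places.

-2.947

CPM(undifferentiated) = 58749 / 58.95 = 996.5903
CPM(differentiated) = 3297 / 25.51 = 129.2434
Fold change = 129.2434 / 996.5903 = 0.12969
log2(0.12969) = -2.9469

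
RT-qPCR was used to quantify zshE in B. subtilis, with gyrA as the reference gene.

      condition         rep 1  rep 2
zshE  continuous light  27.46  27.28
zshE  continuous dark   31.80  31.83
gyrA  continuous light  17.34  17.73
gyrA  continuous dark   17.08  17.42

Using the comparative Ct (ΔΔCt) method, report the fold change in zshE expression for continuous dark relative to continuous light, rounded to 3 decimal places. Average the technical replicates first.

0.038

Mean Ct: zshE continuous light 27.370; zshE continuous dark 31.815; gyrA continuous light 17.535; gyrA continuous dark 17.250
ΔCt(continuous light) = 27.370 − 17.535 = 9.835
ΔCt(continuous dark) = 31.815 − 17.250 = 14.565
ΔΔCt = 14.565 − 9.835 = 4.730
Fold change = 2^(−4.730) = 0.0377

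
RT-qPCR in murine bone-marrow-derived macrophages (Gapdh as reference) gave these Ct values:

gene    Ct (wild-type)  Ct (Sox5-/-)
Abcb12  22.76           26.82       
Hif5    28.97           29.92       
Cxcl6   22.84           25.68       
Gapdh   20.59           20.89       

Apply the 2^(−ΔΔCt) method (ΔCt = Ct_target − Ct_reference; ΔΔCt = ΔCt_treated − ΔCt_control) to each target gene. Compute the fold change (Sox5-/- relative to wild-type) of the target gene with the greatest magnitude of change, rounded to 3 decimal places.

0.074

Abcb12: ΔΔCt = (26.82−20.89) − (22.76−20.59) = 5.93 − 2.17 = 3.76; fold change = 2^-3.76 = 0.074
Hif5: ΔΔCt = (29.92−20.89) − (28.97−20.59) = 9.03 − 8.38 = 0.65; fold change = 2^-0.65 = 0.637
Cxcl6: ΔΔCt = (25.68−20.89) − (22.84−20.59) = 4.79 − 2.25 = 2.54; fold change = 2^-2.54 = 0.172
Abcb12 has the largest |ΔΔCt| = 3.76.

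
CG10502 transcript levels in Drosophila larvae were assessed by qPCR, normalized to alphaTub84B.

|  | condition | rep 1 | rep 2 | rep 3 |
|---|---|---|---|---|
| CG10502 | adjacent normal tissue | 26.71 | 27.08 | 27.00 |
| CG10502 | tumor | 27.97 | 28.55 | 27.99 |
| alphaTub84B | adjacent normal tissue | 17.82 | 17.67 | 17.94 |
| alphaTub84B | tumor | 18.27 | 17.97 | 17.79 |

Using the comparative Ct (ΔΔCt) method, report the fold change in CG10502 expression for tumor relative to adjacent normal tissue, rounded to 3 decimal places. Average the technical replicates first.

Mean Ct: CG10502 adjacent normal tissue 26.930; CG10502 tumor 28.170; alphaTub84B adjacent normal tissue 17.810; alphaTub84B tumor 18.010
ΔCt(adjacent normal tissue) = 26.930 − 17.810 = 9.120
ΔCt(tumor) = 28.170 − 18.010 = 10.160
ΔΔCt = 10.160 − 9.120 = 1.040
Fold change = 2^(−1.040) = 0.4863

0.486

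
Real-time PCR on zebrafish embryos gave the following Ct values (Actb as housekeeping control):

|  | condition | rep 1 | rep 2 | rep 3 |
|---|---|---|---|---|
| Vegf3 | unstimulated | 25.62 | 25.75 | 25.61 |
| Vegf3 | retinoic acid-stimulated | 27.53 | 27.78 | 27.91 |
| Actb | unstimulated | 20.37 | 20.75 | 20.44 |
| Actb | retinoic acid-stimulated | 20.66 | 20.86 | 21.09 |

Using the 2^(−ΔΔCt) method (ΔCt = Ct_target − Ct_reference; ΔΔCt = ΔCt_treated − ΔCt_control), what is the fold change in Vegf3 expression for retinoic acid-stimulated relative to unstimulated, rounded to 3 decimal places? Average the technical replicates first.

Mean Ct: Vegf3 unstimulated 25.660; Vegf3 retinoic acid-stimulated 27.740; Actb unstimulated 20.520; Actb retinoic acid-stimulated 20.870
ΔCt(unstimulated) = 25.660 − 20.520 = 5.140
ΔCt(retinoic acid-stimulated) = 27.740 − 20.870 = 6.870
ΔΔCt = 6.870 − 5.140 = 1.730
Fold change = 2^(−1.730) = 0.3015

0.301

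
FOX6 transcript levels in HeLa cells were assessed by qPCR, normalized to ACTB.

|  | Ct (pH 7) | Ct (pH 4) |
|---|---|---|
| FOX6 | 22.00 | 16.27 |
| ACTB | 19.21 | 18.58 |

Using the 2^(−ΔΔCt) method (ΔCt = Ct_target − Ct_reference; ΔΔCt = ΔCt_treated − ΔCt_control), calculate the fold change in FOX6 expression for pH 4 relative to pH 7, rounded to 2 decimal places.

34.30

ΔCt(pH 7) = 22.000 − 19.210 = 2.790
ΔCt(pH 4) = 16.270 − 18.580 = -2.310
ΔΔCt = -2.310 − 2.790 = -5.100
Fold change = 2^(−(-5.100)) = 2^5.100 = 34.297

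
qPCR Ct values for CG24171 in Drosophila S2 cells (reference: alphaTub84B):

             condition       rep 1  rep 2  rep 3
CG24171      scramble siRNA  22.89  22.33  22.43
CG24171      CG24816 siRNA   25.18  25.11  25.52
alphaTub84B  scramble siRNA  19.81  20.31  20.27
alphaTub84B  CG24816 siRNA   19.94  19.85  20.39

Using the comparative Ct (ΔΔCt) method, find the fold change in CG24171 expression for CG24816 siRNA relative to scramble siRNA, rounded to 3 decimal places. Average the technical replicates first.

0.145

Mean Ct: CG24171 scramble siRNA 22.550; CG24171 CG24816 siRNA 25.270; alphaTub84B scramble siRNA 20.130; alphaTub84B CG24816 siRNA 20.060
ΔCt(scramble siRNA) = 22.550 − 20.130 = 2.420
ΔCt(CG24816 siRNA) = 25.270 − 20.060 = 5.210
ΔΔCt = 5.210 − 2.420 = 2.790
Fold change = 2^(−2.790) = 0.1446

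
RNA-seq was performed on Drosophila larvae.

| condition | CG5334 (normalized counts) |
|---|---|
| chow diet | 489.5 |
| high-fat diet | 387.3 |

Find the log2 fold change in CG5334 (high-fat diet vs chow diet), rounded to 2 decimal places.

Fold change = 387.3 / 489.5 = 0.7912
log2(0.7912) = -0.338

-0.34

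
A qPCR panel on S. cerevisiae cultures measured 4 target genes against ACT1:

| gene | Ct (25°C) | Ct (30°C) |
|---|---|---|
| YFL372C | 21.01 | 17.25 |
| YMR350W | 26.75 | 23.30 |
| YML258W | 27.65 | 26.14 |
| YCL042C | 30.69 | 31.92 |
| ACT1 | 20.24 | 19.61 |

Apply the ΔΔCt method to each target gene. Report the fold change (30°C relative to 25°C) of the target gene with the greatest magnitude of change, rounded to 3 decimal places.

YFL372C: ΔΔCt = (17.25−19.61) − (21.01−20.24) = -2.36 − 0.77 = -3.13; fold change = 2^3.13 = 8.754
YMR350W: ΔΔCt = (23.30−19.61) − (26.75−20.24) = 3.69 − 6.51 = -2.82; fold change = 2^2.82 = 7.062
YML258W: ΔΔCt = (26.14−19.61) − (27.65−20.24) = 6.53 − 7.41 = -0.88; fold change = 2^0.88 = 1.840
YCL042C: ΔΔCt = (31.92−19.61) − (30.69−20.24) = 12.31 − 10.45 = 1.86; fold change = 2^-1.86 = 0.275
YFL372C has the largest |ΔΔCt| = 3.13.

8.754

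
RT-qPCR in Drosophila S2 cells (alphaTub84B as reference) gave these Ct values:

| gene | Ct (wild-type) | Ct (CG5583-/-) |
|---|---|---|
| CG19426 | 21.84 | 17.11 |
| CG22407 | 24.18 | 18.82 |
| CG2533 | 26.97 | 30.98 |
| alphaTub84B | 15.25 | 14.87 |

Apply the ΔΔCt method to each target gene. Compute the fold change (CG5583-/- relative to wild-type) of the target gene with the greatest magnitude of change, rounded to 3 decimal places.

CG19426: ΔΔCt = (17.11−14.87) − (21.84−15.25) = 2.24 − 6.59 = -4.35; fold change = 2^4.35 = 20.393
CG22407: ΔΔCt = (18.82−14.87) − (24.18−15.25) = 3.95 − 8.93 = -4.98; fold change = 2^4.98 = 31.559
CG2533: ΔΔCt = (30.98−14.87) − (26.97−15.25) = 16.11 − 11.72 = 4.39; fold change = 2^-4.39 = 0.048
CG22407 has the largest |ΔΔCt| = 4.98.

31.559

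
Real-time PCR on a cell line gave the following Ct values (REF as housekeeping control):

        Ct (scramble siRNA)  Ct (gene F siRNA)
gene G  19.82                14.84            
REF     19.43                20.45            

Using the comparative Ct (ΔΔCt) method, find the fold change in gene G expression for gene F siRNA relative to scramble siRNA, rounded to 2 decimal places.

64.00

ΔCt(scramble siRNA) = 19.820 − 19.430 = 0.390
ΔCt(gene F siRNA) = 14.840 − 20.450 = -5.610
ΔΔCt = -5.610 − 0.390 = -6.000
Fold change = 2^(−(-6.000)) = 2^6.000 = 64.000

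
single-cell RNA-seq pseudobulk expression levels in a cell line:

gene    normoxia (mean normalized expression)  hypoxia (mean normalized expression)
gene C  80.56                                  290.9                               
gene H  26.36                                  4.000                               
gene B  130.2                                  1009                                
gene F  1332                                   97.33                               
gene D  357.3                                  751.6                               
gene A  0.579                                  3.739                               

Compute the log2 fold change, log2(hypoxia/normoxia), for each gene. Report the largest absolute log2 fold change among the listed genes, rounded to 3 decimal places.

3.775

log2(290.9/80.56) = 1.852  (gene C)
log2(4.000/26.36) = -2.720  (gene H)
log2(1009/130.2) = 2.954  (gene B)
log2(97.33/1332) = -3.775  (gene F)
log2(751.6/357.3) = 1.073  (gene D)
log2(3.739/0.579) = 2.691  (gene A)
The largest magnitude belongs to gene F.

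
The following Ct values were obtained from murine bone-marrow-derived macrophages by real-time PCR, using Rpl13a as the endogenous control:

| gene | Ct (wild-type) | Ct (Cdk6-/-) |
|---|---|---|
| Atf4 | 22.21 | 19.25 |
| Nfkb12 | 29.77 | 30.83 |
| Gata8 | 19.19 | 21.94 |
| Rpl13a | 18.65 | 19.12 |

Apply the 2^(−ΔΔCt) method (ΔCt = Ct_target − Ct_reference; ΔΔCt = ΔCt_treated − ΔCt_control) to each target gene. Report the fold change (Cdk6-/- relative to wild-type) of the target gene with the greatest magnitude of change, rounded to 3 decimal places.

10.778

Atf4: ΔΔCt = (19.25−19.12) − (22.21−18.65) = 0.13 − 3.56 = -3.43; fold change = 2^3.43 = 10.778
Nfkb12: ΔΔCt = (30.83−19.12) − (29.77−18.65) = 11.71 − 11.12 = 0.59; fold change = 2^-0.59 = 0.664
Gata8: ΔΔCt = (21.94−19.12) − (19.19−18.65) = 2.82 − 0.54 = 2.28; fold change = 2^-2.28 = 0.206
Atf4 has the largest |ΔΔCt| = 3.43.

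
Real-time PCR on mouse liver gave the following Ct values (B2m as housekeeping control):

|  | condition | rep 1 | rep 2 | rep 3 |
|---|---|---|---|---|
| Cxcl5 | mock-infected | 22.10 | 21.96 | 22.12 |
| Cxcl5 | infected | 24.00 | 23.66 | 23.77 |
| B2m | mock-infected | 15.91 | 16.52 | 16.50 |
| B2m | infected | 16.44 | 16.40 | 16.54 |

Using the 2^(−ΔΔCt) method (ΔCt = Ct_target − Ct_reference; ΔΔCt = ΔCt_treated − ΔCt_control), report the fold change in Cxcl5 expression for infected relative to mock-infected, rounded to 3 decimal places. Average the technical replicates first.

0.330

Mean Ct: Cxcl5 mock-infected 22.060; Cxcl5 infected 23.810; B2m mock-infected 16.310; B2m infected 16.460
ΔCt(mock-infected) = 22.060 − 16.310 = 5.750
ΔCt(infected) = 23.810 − 16.460 = 7.350
ΔΔCt = 7.350 − 5.750 = 1.600
Fold change = 2^(−1.600) = 0.3299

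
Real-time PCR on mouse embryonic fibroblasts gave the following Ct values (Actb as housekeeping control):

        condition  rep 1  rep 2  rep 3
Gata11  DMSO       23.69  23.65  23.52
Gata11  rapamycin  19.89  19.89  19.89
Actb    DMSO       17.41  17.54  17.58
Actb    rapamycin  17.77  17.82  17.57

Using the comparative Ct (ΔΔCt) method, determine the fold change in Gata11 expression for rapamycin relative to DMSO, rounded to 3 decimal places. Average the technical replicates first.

15.348

Mean Ct: Gata11 DMSO 23.620; Gata11 rapamycin 19.890; Actb DMSO 17.510; Actb rapamycin 17.720
ΔCt(DMSO) = 23.620 − 17.510 = 6.110
ΔCt(rapamycin) = 19.890 − 17.720 = 2.170
ΔΔCt = 2.170 − 6.110 = -3.940
Fold change = 2^(−(-3.940)) = 2^3.940 = 15.3482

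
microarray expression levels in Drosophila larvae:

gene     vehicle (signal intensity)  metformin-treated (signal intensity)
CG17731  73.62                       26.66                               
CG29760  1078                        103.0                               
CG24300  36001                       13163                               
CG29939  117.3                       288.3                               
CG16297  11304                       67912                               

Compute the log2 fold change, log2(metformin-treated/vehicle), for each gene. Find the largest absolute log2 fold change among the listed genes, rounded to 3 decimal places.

log2(26.66/73.62) = -1.465  (CG17731)
log2(103.0/1078) = -3.388  (CG29760)
log2(13163/36001) = -1.452  (CG24300)
log2(288.3/117.3) = 1.297  (CG29939)
log2(67912/11304) = 2.587  (CG16297)
The largest magnitude belongs to CG29760.

3.388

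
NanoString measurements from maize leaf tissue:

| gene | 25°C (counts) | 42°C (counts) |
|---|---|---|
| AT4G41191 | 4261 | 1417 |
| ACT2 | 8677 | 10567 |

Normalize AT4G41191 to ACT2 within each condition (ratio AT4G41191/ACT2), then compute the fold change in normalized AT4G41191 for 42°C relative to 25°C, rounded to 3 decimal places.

0.273

AT4G41191/ACT2 (25°C) = 4261 / 8677 = 0.49107
AT4G41191/ACT2 (42°C) = 1417 / 10567 = 0.1341
Fold change = 0.1341 / 0.49107 = 0.2731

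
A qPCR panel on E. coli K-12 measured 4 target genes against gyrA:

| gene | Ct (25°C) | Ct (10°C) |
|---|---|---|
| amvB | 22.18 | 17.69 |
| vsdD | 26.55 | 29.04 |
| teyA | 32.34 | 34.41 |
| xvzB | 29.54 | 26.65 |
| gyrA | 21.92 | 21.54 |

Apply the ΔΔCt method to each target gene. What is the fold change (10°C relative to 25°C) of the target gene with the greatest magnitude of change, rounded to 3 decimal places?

17.268

amvB: ΔΔCt = (17.69−21.54) − (22.18−21.92) = -3.85 − 0.26 = -4.11; fold change = 2^4.11 = 17.268
vsdD: ΔΔCt = (29.04−21.54) − (26.55−21.92) = 7.50 − 4.63 = 2.87; fold change = 2^-2.87 = 0.137
teyA: ΔΔCt = (34.41−21.54) − (32.34−21.92) = 12.87 − 10.42 = 2.45; fold change = 2^-2.45 = 0.183
xvzB: ΔΔCt = (26.65−21.54) − (29.54−21.92) = 5.11 − 7.62 = -2.51; fold change = 2^2.51 = 5.696
amvB has the largest |ΔΔCt| = 4.11.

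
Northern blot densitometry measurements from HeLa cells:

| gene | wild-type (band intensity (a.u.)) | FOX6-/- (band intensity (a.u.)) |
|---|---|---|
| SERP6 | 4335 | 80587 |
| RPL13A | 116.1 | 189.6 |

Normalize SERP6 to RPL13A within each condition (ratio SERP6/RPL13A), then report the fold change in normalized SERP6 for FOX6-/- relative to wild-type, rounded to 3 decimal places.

11.383

SERP6/RPL13A (wild-type) = 4335 / 116.1 = 37.339
SERP6/RPL13A (FOX6-/-) = 80587 / 189.6 = 425.04
Fold change = 425.04 / 37.339 = 11.3833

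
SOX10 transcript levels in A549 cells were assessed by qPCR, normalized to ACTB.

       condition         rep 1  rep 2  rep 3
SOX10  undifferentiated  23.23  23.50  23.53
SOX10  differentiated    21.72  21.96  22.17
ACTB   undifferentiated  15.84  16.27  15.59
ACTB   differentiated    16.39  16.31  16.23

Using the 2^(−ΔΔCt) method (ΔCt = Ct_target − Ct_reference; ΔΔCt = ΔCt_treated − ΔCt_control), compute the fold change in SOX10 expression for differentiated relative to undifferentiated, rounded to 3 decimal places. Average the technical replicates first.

Mean Ct: SOX10 undifferentiated 23.420; SOX10 differentiated 21.950; ACTB undifferentiated 15.900; ACTB differentiated 16.310
ΔCt(undifferentiated) = 23.420 − 15.900 = 7.520
ΔCt(differentiated) = 21.950 − 16.310 = 5.640
ΔΔCt = 5.640 − 7.520 = -1.880
Fold change = 2^(−(-1.880)) = 2^1.880 = 3.6808

3.681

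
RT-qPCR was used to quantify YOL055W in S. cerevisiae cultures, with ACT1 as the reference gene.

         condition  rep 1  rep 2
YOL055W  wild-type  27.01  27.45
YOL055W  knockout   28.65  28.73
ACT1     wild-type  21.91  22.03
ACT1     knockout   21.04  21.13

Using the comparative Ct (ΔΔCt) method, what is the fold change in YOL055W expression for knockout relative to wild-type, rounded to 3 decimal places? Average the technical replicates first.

Mean Ct: YOL055W wild-type 27.230; YOL055W knockout 28.690; ACT1 wild-type 21.970; ACT1 knockout 21.085
ΔCt(wild-type) = 27.230 − 21.970 = 5.260
ΔCt(knockout) = 28.690 − 21.085 = 7.605
ΔΔCt = 7.605 − 5.260 = 2.345
Fold change = 2^(−2.345) = 0.1968

0.197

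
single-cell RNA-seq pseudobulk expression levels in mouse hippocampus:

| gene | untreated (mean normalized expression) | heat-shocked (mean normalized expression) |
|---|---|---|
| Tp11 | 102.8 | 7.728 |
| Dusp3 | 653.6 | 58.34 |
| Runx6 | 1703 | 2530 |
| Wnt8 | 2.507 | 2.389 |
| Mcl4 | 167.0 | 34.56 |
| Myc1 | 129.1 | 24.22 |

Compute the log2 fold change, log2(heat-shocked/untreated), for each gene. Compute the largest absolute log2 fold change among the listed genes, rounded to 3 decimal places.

log2(7.728/102.8) = -3.734  (Tp11)
log2(58.34/653.6) = -3.486  (Dusp3)
log2(2530/1703) = 0.571  (Runx6)
log2(2.389/2.507) = -0.070  (Wnt8)
log2(34.56/167.0) = -2.273  (Mcl4)
log2(24.22/129.1) = -2.414  (Myc1)
The largest magnitude belongs to Tp11.

3.734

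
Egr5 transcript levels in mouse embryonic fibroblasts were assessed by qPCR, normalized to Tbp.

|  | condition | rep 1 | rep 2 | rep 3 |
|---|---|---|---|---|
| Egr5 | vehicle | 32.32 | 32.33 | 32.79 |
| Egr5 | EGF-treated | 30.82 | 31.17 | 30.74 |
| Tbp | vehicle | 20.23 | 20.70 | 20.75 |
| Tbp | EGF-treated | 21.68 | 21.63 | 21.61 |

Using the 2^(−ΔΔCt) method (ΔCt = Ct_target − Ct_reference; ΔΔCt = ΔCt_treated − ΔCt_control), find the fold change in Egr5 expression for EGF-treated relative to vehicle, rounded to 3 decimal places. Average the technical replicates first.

Mean Ct: Egr5 vehicle 32.480; Egr5 EGF-treated 30.910; Tbp vehicle 20.560; Tbp EGF-treated 21.640
ΔCt(vehicle) = 32.480 − 20.560 = 11.920
ΔCt(EGF-treated) = 30.910 − 21.640 = 9.270
ΔΔCt = 9.270 − 11.920 = -2.650
Fold change = 2^(−(-2.650)) = 2^2.650 = 6.2767

6.277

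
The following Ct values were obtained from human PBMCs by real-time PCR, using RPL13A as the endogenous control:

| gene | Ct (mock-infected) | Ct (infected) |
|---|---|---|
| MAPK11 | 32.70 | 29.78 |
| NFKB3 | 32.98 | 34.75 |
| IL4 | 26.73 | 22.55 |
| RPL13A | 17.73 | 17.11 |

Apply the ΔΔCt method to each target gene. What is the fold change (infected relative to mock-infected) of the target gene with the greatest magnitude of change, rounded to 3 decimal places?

11.794

MAPK11: ΔΔCt = (29.78−17.11) − (32.70−17.73) = 12.67 − 14.97 = -2.30; fold change = 2^2.30 = 4.925
NFKB3: ΔΔCt = (34.75−17.11) − (32.98−17.73) = 17.64 − 15.25 = 2.39; fold change = 2^-2.39 = 0.191
IL4: ΔΔCt = (22.55−17.11) − (26.73−17.73) = 5.44 − 9.00 = -3.56; fold change = 2^3.56 = 11.794
IL4 has the largest |ΔΔCt| = 3.56.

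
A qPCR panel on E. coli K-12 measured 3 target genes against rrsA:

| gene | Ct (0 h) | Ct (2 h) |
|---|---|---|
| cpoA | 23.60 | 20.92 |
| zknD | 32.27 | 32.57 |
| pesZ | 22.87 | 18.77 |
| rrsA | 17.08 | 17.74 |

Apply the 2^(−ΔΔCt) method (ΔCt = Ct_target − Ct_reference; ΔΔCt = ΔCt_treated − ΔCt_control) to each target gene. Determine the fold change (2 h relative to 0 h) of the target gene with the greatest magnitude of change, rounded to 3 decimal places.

27.096

cpoA: ΔΔCt = (20.92−17.74) − (23.60−17.08) = 3.18 − 6.52 = -3.34; fold change = 2^3.34 = 10.126
zknD: ΔΔCt = (32.57−17.74) − (32.27−17.08) = 14.83 − 15.19 = -0.36; fold change = 2^0.36 = 1.283
pesZ: ΔΔCt = (18.77−17.74) − (22.87−17.08) = 1.03 − 5.79 = -4.76; fold change = 2^4.76 = 27.096
pesZ has the largest |ΔΔCt| = 4.76.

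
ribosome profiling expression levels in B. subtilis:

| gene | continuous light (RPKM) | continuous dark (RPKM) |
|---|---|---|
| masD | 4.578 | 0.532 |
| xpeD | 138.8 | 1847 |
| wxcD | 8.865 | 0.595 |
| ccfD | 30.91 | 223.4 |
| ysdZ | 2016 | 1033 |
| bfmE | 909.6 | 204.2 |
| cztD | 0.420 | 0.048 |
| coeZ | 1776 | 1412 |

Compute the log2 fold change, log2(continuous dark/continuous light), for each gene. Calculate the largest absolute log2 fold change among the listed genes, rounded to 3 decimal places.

3.897

log2(0.532/4.578) = -3.105  (masD)
log2(1847/138.8) = 3.734  (xpeD)
log2(0.595/8.865) = -3.897  (wxcD)
log2(223.4/30.91) = 2.853  (ccfD)
log2(1033/2016) = -0.965  (ysdZ)
log2(204.2/909.6) = -2.155  (bfmE)
log2(0.048/0.420) = -3.129  (cztD)
log2(1412/1776) = -0.331  (coeZ)
The largest magnitude belongs to wxcD.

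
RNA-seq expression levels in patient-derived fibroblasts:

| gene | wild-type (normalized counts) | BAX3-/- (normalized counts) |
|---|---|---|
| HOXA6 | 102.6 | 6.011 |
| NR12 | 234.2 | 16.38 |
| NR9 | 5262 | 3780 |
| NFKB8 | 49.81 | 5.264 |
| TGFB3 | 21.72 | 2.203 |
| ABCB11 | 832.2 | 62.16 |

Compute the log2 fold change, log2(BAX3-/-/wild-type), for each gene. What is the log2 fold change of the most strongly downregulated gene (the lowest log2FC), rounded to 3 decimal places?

log2(6.011/102.6) = -4.093  (HOXA6)
log2(16.38/234.2) = -3.838  (NR12)
log2(3780/5262) = -0.477  (NR9)
log2(5.264/49.81) = -3.242  (NFKB8)
log2(2.203/21.72) = -3.301  (TGFB3)
log2(62.16/832.2) = -3.743  (ABCB11)
HOXA6 is most strongly downregulated.

-4.093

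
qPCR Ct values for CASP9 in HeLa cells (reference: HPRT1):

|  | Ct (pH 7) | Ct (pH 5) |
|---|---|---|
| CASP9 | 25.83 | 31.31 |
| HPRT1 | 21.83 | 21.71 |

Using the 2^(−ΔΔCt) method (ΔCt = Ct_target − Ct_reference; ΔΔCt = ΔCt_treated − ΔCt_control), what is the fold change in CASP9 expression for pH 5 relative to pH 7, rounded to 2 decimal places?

0.02

ΔCt(pH 7) = 25.830 − 21.830 = 4.000
ΔCt(pH 5) = 31.310 − 21.710 = 9.600
ΔΔCt = 9.600 − 4.000 = 5.600
Fold change = 2^(−5.600) = 0.021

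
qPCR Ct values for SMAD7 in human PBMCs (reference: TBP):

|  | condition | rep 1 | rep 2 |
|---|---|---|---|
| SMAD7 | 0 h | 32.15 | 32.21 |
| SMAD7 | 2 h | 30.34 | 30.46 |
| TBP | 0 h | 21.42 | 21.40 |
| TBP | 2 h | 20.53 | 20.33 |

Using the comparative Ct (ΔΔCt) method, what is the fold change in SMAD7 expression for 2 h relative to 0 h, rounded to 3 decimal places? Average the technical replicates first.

1.741

Mean Ct: SMAD7 0 h 32.180; SMAD7 2 h 30.400; TBP 0 h 21.410; TBP 2 h 20.430
ΔCt(0 h) = 32.180 − 21.410 = 10.770
ΔCt(2 h) = 30.400 − 20.430 = 9.970
ΔΔCt = 9.970 − 10.770 = -0.800
Fold change = 2^(−(-0.800)) = 2^0.800 = 1.7411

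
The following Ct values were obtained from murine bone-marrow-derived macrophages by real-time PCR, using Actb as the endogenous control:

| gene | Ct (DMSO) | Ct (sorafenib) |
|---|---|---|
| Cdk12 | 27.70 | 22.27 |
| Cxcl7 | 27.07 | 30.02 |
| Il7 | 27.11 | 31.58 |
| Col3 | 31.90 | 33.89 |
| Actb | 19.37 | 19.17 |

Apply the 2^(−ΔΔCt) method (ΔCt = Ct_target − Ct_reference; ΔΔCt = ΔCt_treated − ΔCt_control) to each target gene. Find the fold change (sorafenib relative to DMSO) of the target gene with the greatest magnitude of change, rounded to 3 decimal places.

Cdk12: ΔΔCt = (22.27−19.17) − (27.70−19.37) = 3.10 − 8.33 = -5.23; fold change = 2^5.23 = 37.531
Cxcl7: ΔΔCt = (30.02−19.17) − (27.07−19.37) = 10.85 − 7.70 = 3.15; fold change = 2^-3.15 = 0.113
Il7: ΔΔCt = (31.58−19.17) − (27.11−19.37) = 12.41 − 7.74 = 4.67; fold change = 2^-4.67 = 0.039
Col3: ΔΔCt = (33.89−19.17) − (31.90−19.37) = 14.72 − 12.53 = 2.19; fold change = 2^-2.19 = 0.219
Cdk12 has the largest |ΔΔCt| = 5.23.

37.531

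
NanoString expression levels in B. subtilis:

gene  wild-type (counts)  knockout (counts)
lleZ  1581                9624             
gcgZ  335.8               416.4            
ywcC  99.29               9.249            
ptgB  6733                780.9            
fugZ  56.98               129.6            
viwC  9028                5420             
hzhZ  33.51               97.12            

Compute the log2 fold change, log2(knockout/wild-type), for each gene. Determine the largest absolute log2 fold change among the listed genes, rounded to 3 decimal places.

log2(9624/1581) = 2.606  (lleZ)
log2(416.4/335.8) = 0.310  (gcgZ)
log2(9.249/99.29) = -3.424  (ywcC)
log2(780.9/6733) = -3.108  (ptgB)
log2(129.6/56.98) = 1.186  (fugZ)
log2(5420/9028) = -0.736  (viwC)
log2(97.12/33.51) = 1.535  (hzhZ)
The largest magnitude belongs to ywcC.

3.424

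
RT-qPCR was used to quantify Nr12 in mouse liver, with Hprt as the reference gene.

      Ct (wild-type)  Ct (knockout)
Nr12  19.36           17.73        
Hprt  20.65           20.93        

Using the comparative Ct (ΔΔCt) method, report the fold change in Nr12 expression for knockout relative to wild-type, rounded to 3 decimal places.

3.758

ΔCt(wild-type) = 19.360 − 20.650 = -1.290
ΔCt(knockout) = 17.730 − 20.930 = -3.200
ΔΔCt = -3.200 − (-1.290) = -1.910
Fold change = 2^(−(-1.910)) = 2^1.910 = 3.7581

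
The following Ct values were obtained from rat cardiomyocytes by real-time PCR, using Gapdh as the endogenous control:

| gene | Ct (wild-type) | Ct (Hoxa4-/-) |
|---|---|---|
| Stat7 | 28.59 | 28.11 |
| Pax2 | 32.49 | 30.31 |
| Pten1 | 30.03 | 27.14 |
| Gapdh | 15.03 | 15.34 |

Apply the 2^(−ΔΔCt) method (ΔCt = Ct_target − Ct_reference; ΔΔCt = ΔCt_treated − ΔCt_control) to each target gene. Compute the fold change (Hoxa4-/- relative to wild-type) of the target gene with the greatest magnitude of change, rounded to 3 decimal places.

Stat7: ΔΔCt = (28.11−15.34) − (28.59−15.03) = 12.77 − 13.56 = -0.79; fold change = 2^0.79 = 1.729
Pax2: ΔΔCt = (30.31−15.34) − (32.49−15.03) = 14.97 − 17.46 = -2.49; fold change = 2^2.49 = 5.618
Pten1: ΔΔCt = (27.14−15.34) − (30.03−15.03) = 11.80 − 15.00 = -3.20; fold change = 2^3.20 = 9.190
Pten1 has the largest |ΔΔCt| = 3.20.

9.190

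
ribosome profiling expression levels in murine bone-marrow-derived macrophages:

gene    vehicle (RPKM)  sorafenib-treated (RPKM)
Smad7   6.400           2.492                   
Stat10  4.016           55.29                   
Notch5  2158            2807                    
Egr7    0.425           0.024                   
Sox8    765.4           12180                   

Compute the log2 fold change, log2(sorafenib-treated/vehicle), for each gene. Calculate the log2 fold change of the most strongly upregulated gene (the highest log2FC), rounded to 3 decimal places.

3.992

log2(2.492/6.400) = -1.361  (Smad7)
log2(55.29/4.016) = 3.783  (Stat10)
log2(2807/2158) = 0.379  (Notch5)
log2(0.024/0.425) = -4.146  (Egr7)
log2(12180/765.4) = 3.992  (Sox8)
Sox8 is most strongly upregulated.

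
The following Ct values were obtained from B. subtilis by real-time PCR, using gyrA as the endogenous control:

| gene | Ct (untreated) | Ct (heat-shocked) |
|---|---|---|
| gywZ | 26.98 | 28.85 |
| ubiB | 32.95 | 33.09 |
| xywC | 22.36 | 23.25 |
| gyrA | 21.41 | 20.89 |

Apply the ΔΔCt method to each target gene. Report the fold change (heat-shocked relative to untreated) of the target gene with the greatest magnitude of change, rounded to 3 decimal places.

gywZ: ΔΔCt = (28.85−20.89) − (26.98−21.41) = 7.96 − 5.57 = 2.39; fold change = 2^-2.39 = 0.191
ubiB: ΔΔCt = (33.09−20.89) − (32.95−21.41) = 12.20 − 11.54 = 0.66; fold change = 2^-0.66 = 0.633
xywC: ΔΔCt = (23.25−20.89) − (22.36−21.41) = 2.36 − 0.95 = 1.41; fold change = 2^-1.41 = 0.376
gywZ has the largest |ΔΔCt| = 2.39.

0.191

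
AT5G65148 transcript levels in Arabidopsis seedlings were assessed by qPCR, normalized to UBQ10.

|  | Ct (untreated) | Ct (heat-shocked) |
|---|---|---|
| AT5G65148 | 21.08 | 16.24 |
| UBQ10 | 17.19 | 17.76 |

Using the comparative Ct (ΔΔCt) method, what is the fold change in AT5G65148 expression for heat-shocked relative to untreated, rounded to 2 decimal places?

ΔCt(untreated) = 21.080 − 17.190 = 3.890
ΔCt(heat-shocked) = 16.240 − 17.760 = -1.520
ΔΔCt = -1.520 − 3.890 = -5.410
Fold change = 2^(−(-5.410)) = 2^5.410 = 42.518

42.52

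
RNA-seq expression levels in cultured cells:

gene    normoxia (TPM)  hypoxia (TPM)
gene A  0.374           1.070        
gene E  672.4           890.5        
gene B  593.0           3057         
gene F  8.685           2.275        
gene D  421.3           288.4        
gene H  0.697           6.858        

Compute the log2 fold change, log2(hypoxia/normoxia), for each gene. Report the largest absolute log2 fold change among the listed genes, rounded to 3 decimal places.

3.299

log2(1.070/0.374) = 1.517  (gene A)
log2(890.5/672.4) = 0.405  (gene E)
log2(3057/593.0) = 2.366  (gene B)
log2(2.275/8.685) = -1.933  (gene F)
log2(288.4/421.3) = -0.547  (gene D)
log2(6.858/0.697) = 3.299  (gene H)
The largest magnitude belongs to gene H.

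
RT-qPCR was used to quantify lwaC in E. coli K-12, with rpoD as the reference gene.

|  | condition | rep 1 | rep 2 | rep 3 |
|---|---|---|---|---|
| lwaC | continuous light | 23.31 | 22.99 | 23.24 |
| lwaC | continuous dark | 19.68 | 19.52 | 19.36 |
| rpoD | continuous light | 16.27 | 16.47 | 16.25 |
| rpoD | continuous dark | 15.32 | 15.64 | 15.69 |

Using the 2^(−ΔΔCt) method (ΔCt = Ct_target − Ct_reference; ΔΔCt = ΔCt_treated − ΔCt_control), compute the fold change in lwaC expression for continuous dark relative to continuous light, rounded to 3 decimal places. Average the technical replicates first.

Mean Ct: lwaC continuous light 23.180; lwaC continuous dark 19.520; rpoD continuous light 16.330; rpoD continuous dark 15.550
ΔCt(continuous light) = 23.180 − 16.330 = 6.850
ΔCt(continuous dark) = 19.520 − 15.550 = 3.970
ΔΔCt = 3.970 − 6.850 = -2.880
Fold change = 2^(−(-2.880)) = 2^2.880 = 7.3615

7.362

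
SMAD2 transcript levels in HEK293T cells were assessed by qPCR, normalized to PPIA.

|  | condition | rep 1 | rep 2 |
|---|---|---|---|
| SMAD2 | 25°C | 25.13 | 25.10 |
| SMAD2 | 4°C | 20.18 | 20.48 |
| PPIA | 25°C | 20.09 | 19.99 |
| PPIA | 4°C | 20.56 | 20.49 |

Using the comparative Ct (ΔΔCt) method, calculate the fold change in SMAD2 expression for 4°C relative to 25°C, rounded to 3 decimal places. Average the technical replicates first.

38.586

Mean Ct: SMAD2 25°C 25.115; SMAD2 4°C 20.330; PPIA 25°C 20.040; PPIA 4°C 20.525
ΔCt(25°C) = 25.115 − 20.040 = 5.075
ΔCt(4°C) = 20.330 − 20.525 = -0.195
ΔΔCt = -0.195 − 5.075 = -5.270
Fold change = 2^(−(-5.270)) = 2^5.270 = 38.5859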